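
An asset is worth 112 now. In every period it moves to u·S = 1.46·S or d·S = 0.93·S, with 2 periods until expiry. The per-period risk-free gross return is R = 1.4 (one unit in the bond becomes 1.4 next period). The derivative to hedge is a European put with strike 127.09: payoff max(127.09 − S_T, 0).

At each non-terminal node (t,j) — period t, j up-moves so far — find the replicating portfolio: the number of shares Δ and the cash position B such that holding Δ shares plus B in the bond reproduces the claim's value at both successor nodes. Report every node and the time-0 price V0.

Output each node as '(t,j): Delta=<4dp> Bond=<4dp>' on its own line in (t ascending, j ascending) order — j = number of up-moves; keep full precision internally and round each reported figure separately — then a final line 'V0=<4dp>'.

Since d<R<u, set p* = (R−d)/(u−d) = 0.8868; price each node as the discounted p*-expectation of its children.
Terminal payoffs: V(2,0)=30.2212, V(2,1)=0.0000, V(2,2)=0.0000
  t=1,j=0: stock 104.1600 → up 152.0736 (V=0.0000), down 96.8688 (V=30.2212). Price 2.4438; hedge Δ=-0.5474, bond B=59.4649.
  t=1,j=1: stock 163.5200 → up 238.7392 (V=0.0000), down 152.0736 (V=0.0000). Price 0.0000; hedge Δ=0.0000, bond B=0.0000.
  t=0,j=0: stock 112.0000 → up 163.5200 (V=0.0000), down 104.1600 (V=2.4438). Price 0.1976; hedge Δ=-0.0412, bond B=4.8085.
Root portfolio cost Δ·112+B reproduces V0=0.1976.

(0,0): Delta=-0.0412 Bond=4.8085
(1,0): Delta=-0.5474 Bond=59.4649
(1,1): Delta=0.0000 Bond=0.0000
V0=0.1976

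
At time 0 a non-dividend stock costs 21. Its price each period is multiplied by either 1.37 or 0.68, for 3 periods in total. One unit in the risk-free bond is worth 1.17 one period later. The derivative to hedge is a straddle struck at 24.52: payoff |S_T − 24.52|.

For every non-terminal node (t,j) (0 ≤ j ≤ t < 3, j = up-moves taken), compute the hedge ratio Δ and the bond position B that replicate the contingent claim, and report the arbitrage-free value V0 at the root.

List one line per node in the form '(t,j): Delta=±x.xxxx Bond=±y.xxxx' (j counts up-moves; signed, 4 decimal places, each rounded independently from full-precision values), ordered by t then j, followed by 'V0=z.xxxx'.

Risk-neutral probability p* = (R−d)/(u−d) = (1.17−0.68)/(1.37−0.68) = 0.7101.
Terminal values V(3,·): V(3,0)=17.9169, V(3,1)=11.2168, V(3,2)=2.2821, V(3,3)=29.4784
  t=2,j=0: stock 9.7104 → up 13.3032 (V=11.2168), down 6.6031 (V=17.9169). Price 11.2469; hedge Δ=-1.0000, bond B=20.9573.
  t=2,j=1: stock 19.5636 → up 26.8021 (V=2.2821), down 13.3032 (V=11.2168). Price 4.1640; hedge Δ=-0.6619, bond B=17.1127.
  t=2,j=2: stock 39.4149 → up 53.9984 (V=29.4784), down 26.8021 (V=2.2821). Price 18.4576; hedge Δ=1.0000, bond B=-20.9573.
  t=1,j=0: stock 14.2800 → up 19.5636 (V=4.1640), down 9.7104 (V=11.2469). Price 5.3137; hedge Δ=-0.7188, bond B=15.5787.
  t=1,j=1: stock 28.7700 → up 39.4149 (V=18.4576), down 19.5636 (V=4.1640). Price 12.2347; hedge Δ=0.7200, bond B=-8.4808.
  t=0,j=0: stock 21.0000 → up 28.7700 (V=12.2347), down 14.2800 (V=5.3137). Price 8.7424; hedge Δ=0.4776, bond B=-1.2880.
Root portfolio cost Δ·21+B reproduces V0=8.7424.

(0,0): Delta=0.4776 Bond=-1.2880
(1,0): Delta=-0.7188 Bond=15.5787
(1,1): Delta=0.7200 Bond=-8.4808
(2,0): Delta=-1.0000 Bond=20.9573
(2,1): Delta=-0.6619 Bond=17.1127
(2,2): Delta=1.0000 Bond=-20.9573
V0=8.7424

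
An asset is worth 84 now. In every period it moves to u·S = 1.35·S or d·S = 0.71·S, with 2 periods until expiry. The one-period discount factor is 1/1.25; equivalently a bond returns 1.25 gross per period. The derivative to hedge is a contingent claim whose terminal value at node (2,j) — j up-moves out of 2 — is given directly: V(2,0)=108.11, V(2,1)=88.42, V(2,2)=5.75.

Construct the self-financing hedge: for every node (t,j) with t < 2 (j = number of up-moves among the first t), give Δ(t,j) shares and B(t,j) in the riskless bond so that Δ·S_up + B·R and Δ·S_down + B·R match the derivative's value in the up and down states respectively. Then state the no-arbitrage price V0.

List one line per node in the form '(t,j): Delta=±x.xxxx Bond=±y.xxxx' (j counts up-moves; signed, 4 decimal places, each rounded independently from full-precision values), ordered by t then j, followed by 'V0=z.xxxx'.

(0,0): Delta=-1.0838 Bond=110.2667
(1,0): Delta=-0.5159 Bond=103.9629
(1,1): Delta=-1.1391 Bond=144.1056
V0=19.2299

Risk-neutral probability p* = (R−d)/(u−d) = (1.25−0.71)/(1.35−0.71) = 0.8437.
Terminal payoffs: V(2,0)=108.1100, V(2,1)=88.4200, V(2,2)=5.7500
  t=1,j=0: stock 59.6400 → up 80.5140 (V=88.4200), down 42.3444 (V=108.1100). Price 73.1973; hedge Δ=-0.5159, bond B=103.9629.
  t=1,j=1: stock 113.4000 → up 153.0900 (V=5.7500), down 80.5140 (V=88.4200). Price 14.9338; hedge Δ=-1.1391, bond B=144.1056.
  t=0,j=0: stock 84.0000 → up 113.4000 (V=14.9338), down 59.6400 (V=73.1973). Price 19.2299; hedge Δ=-1.0838, bond B=110.2667.
Root portfolio cost Δ·84+B reproduces V0=19.2299.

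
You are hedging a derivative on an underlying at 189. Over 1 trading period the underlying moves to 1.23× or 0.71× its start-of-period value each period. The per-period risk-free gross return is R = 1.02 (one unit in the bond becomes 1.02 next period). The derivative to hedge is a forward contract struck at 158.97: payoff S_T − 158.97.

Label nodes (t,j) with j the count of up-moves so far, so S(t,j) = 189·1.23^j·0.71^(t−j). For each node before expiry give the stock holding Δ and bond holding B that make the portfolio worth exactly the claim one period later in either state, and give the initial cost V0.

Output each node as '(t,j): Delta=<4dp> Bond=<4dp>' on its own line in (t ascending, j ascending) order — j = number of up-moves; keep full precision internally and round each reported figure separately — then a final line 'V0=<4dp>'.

(0,0): Delta=1.0000 Bond=-155.8529
V0=33.1471

No-arbitrage ⇒ martingale measure with p* = (R−d)/(u−d) = 0.5962.
Terminal values V(1,·): V(1,0)=-24.7800, V(1,1)=73.5000
  t=0,j=0: stock 189.0000 → up 232.4700 (V=73.5000), down 134.1900 (V=-24.7800). Price 33.1471; hedge Δ=1.0000, bond B=-155.8529.
Root portfolio cost Δ·189+B reproduces V0=33.1471.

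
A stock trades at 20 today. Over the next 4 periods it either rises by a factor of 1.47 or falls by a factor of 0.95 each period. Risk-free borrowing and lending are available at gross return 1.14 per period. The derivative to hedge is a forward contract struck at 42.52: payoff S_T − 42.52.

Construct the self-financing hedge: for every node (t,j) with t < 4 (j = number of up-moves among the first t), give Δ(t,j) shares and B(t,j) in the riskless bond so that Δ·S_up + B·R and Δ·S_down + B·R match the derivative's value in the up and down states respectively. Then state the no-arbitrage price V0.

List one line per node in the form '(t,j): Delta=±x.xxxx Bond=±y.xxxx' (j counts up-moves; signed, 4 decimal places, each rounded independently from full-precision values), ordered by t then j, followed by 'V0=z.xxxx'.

Risk-neutral probability p* = (R−d)/(u−d) = (1.14−0.95)/(1.47−0.95) = 0.3654.
Terminal payoffs: V(4,0)=-26.2299, V(4,1)=-17.3132, V(4,2)=-3.5158, V(4,3)=17.8339, V(4,4)=50.8698
Node (3,0) S=17.1475: V=(p*·-17.3132+(1−p*)·-26.2299)/1.14=-20.1507; Δ=(-17.3132−-26.2299)/(25.2068−16.2901)=1.0000; B=V−Δ·S=-37.2982
Node (3,1) S=26.5335: V=(p*·-3.5158+(1−p*)·-17.3132)/1.14=-10.7647; Δ=(-3.5158−-17.3132)/(39.0042−25.2068)=1.0000; B=V−Δ·S=-37.2982
Node (3,2) S=41.0571: V=(p*·17.8339+(1−p*)·-3.5158)/1.14=3.7589; Δ=(17.8339−-3.5158)/(60.3539−39.0042)=1.0000; B=V−Δ·S=-37.2982
Node (3,3) S=63.5305: V=(p*·50.8698+(1−p*)·17.8339)/1.14=26.2322; Δ=(50.8698−17.8339)/(93.3898−60.3539)=1.0000; B=V−Δ·S=-37.2982
Node (2,0) S=18.0500: V=(p*·-10.7647+(1−p*)·-20.1507)/1.14=-14.6678; Δ=(-10.7647−-20.1507)/(26.5335−17.1475)=1.0000; B=V−Δ·S=-32.7178
Node (2,1) S=27.9300: V=(p*·3.7589+(1−p*)·-10.7647)/1.14=-4.7878; Δ=(3.7589−-10.7647)/(41.0571−26.5335)=1.0000; B=V−Δ·S=-32.7178
Node (2,2) S=43.2180: V=(p*·26.2322+(1−p*)·3.7589)/1.14=10.5002; Δ=(26.2322−3.7589)/(63.5305−41.0571)=1.0000; B=V−Δ·S=-32.7178
Node (1,0) S=19.0000: V=(p*·-4.7878+(1−p*)·-14.6678)/1.14=-9.6998; Δ=(-4.7878−-14.6678)/(27.9300−18.0500)=1.0000; B=V−Δ·S=-28.6998
Node (1,1) S=29.4000: V=(p*·10.5002+(1−p*)·-4.7878)/1.14=0.7002; Δ=(10.5002−-4.7878)/(43.2180−27.9300)=1.0000; B=V−Δ·S=-28.6998
Node (0,0) S=20.0000: V=(p*·0.7002+(1−p*)·-9.6998)/1.14=-5.1753; Δ=(0.7002−-9.6998)/(29.4000−19.0000)=1.0000; B=V−Δ·S=-25.1753
Self-financing check: at every node Δ·S+B equals the discounted successor values.

(0,0): Delta=1.0000 Bond=-25.1753
(1,0): Delta=1.0000 Bond=-28.6998
(1,1): Delta=1.0000 Bond=-28.6998
(2,0): Delta=1.0000 Bond=-32.7178
(2,1): Delta=1.0000 Bond=-32.7178
(2,2): Delta=1.0000 Bond=-32.7178
(3,0): Delta=1.0000 Bond=-37.2982
(3,1): Delta=1.0000 Bond=-37.2982
(3,2): Delta=1.0000 Bond=-37.2982
(3,3): Delta=1.0000 Bond=-37.2982
V0=-5.1753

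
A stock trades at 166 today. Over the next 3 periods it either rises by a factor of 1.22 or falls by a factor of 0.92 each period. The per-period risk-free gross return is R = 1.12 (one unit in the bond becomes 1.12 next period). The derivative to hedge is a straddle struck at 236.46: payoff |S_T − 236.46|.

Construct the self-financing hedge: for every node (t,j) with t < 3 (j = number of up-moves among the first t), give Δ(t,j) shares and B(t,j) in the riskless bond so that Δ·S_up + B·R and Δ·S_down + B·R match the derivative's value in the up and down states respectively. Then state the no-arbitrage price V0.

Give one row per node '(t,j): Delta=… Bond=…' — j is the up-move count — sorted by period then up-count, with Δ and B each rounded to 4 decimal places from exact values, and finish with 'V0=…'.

(0,0): Delta=-0.0755 Bond=42.2474
(1,0): Delta=-1.0000 Bond=188.5045
(1,1): Delta=0.2731 Bond=-23.2767
(2,0): Delta=-1.0000 Bond=211.1250
(2,1): Delta=-1.0000 Bond=211.1250
(2,2): Delta=0.7531 Bond=-144.6673
V0=29.7119

Risk-neutral probability p* = (R−d)/(u−d) = (1.12−0.92)/(1.22−0.92) = 0.6667.
Payoff layer (t=3): V(3,0)=107.1978, V(3,1)=65.0471, V(3,2)=9.1516, V(3,3)=64.9708
  t=2,j=0: stock 140.5024 → up 171.4129 (V=65.0471), down 129.2622 (V=107.1978). Price 70.6226; hedge Δ=-1.0000, bond B=211.1250.
  t=2,j=1: stock 186.3184 → up 227.3084 (V=9.1516), down 171.4129 (V=65.0471). Price 24.8066; hedge Δ=-1.0000, bond B=211.1250.
  t=2,j=2: stock 247.0744 → up 301.4308 (V=64.9708), down 227.3084 (V=9.1516). Price 41.3968; hedge Δ=0.7531, bond B=-144.6673.
  t=1,j=0: stock 152.7200 → up 186.3184 (V=24.8066), down 140.5024 (V=70.6226). Price 35.7845; hedge Δ=-1.0000, bond B=188.5045.
  t=1,j=1: stock 202.5200 → up 247.0744 (V=41.3968), down 186.3184 (V=24.8066). Price 32.0238; hedge Δ=0.2731, bond B=-23.2767.
  t=0,j=0: stock 166.0000 → up 202.5200 (V=32.0238), down 152.7200 (V=35.7845). Price 29.7119; hedge Δ=-0.0755, bond B=42.2474.
The time-0 hedge costs 29.7119, which is the no-arbitrage price.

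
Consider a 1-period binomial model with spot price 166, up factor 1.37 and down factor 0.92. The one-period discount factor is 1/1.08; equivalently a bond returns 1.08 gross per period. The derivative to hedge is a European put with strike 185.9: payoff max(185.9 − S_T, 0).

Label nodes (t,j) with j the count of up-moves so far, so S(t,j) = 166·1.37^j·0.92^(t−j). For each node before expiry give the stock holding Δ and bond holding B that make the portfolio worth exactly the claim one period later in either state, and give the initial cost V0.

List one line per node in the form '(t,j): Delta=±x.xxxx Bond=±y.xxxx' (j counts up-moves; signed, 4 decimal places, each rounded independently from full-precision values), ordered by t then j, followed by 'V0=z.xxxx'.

(0,0): Delta=-0.4442 Bond=93.5321
V0=19.7988

No-arbitrage ⇒ martingale measure with p* = (R−d)/(u−d) = 0.3556.
Terminal values V(1,·): V(1,0)=33.1800, V(1,1)=0.0000
Node (0,0) S=166.0000: V=(p*·0.0000+(1−p*)·33.1800)/1.08=19.7988; Δ=(0.0000−33.1800)/(227.4200−152.7200)=-0.4442; B=V−Δ·S=93.5321
Each (Δ,B) replicates both successor values, so the strategy is self-financing and V0 is arbitrage-free.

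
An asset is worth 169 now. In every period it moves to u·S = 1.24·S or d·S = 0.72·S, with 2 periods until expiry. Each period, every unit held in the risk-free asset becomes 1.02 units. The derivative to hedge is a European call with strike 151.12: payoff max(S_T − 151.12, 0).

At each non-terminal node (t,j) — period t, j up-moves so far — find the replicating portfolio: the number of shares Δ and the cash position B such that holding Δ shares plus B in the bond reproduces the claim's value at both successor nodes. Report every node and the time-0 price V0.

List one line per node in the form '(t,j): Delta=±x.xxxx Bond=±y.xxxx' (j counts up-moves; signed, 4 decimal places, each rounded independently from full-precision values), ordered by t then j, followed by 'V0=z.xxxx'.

The replicating-portfolio and risk-neutral prices coincide; use p* = (1.02−0.72)/(1.24−0.72) = 0.5769 for the latter.
Terminal payoffs: V(2,0)=0.0000, V(2,1)=0.0000, V(2,2)=108.7344
(1,0): S=121.6800. Δ = (V_up−V_dn)/(S_up−S_dn) = (0.0000−0.0000)/(150.8832−87.6096) = 0.0000. V = [p*·0.0000 + (1−p*)·0.0000]/1.02 = 0.0000. B = V − Δ·S = 0.0000.
(1,1): S=209.5600. Δ = (V_up−V_dn)/(S_up−S_dn) = (108.7344−0.0000)/(259.8544−150.8832) = 0.9978. V = [p*·108.7344 + (1−p*)·0.0000]/1.02 = 61.5014. B = V − Δ·S = -147.6033.
(0,0): S=169.0000. Δ = (V_up−V_dn)/(S_up−S_dn) = (61.5014−0.0000)/(209.5600−121.6800) = 0.6998. V = [p*·61.5014 + (1−p*)·0.0000]/1.02 = 34.7858. B = V − Δ·S = -83.4860.
Check: Δ(0,0)·S0 + B(0,0) = 34.7858 = V0.

(0,0): Delta=0.6998 Bond=-83.4860
(1,0): Delta=0.0000 Bond=0.0000
(1,1): Delta=0.9978 Bond=-147.6033
V0=34.7858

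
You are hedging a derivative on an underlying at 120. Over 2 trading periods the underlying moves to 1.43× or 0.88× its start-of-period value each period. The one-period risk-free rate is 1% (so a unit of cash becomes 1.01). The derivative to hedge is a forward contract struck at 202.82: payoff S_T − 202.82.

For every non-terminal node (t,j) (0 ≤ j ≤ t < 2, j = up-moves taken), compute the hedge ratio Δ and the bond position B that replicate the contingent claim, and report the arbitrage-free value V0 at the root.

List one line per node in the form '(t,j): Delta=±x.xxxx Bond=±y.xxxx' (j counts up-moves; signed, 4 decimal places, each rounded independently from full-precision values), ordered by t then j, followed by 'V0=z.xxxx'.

(0,0): Delta=1.0000 Bond=-198.8236
(1,0): Delta=1.0000 Bond=-200.8119
(1,1): Delta=1.0000 Bond=-200.8119
V0=-78.8236

Since d<R<u, set p* = (R−d)/(u−d) = 0.2364; price each node as the discounted p*-expectation of its children.
At expiry t=2: V(2,0)=-109.8920, V(2,1)=-51.8120, V(2,2)=42.5680
(1,0): S=105.6000. Δ = (V_up−V_dn)/(S_up−S_dn) = (-51.8120−-109.8920)/(151.0080−92.9280) = 1.0000. V = [p*·-51.8120 + (1−p*)·-109.8920]/1.01 = -95.2119. B = V − Δ·S = -200.8119.
(1,1): S=171.6000. Δ = (V_up−V_dn)/(S_up−S_dn) = (42.5680−-51.8120)/(245.3880−151.0080) = 1.0000. V = [p*·42.5680 + (1−p*)·-51.8120]/1.01 = -29.2119. B = V − Δ·S = -200.8119.
(0,0): S=120.0000. Δ = (V_up−V_dn)/(S_up−S_dn) = (-29.2119−-95.2119)/(171.6000−105.6000) = 1.0000. V = [p*·-29.2119 + (1−p*)·-95.2119]/1.01 = -78.8236. B = V − Δ·S = -198.8236.
Root portfolio cost Δ·120+B reproduces V0=-78.8236.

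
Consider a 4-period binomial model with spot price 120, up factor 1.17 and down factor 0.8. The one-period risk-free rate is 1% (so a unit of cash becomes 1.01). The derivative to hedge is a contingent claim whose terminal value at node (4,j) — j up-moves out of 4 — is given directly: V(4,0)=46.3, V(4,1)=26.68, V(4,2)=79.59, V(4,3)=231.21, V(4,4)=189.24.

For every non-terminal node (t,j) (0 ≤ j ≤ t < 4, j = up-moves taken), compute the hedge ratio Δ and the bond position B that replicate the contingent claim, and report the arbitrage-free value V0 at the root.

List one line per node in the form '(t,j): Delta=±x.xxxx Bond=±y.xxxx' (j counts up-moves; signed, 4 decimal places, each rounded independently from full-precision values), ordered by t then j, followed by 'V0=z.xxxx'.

No-arbitrage ⇒ martingale measure with p* = (R−d)/(u−d) = 0.5676.
Terminal values V(4,·): V(4,0)=46.3000, V(4,1)=26.6800, V(4,2)=79.5900, V(4,3)=231.2100, V(4,4)=189.2400
Node (3,0) S=61.4400: V=(p*·26.6800+(1−p*)·46.3000)/1.01=34.8162; Δ=(26.6800−46.3000)/(71.8848−49.1520)=-0.8631; B=V−Δ·S=87.8432
Node (3,1) S=89.8560: V=(p*·79.5900+(1−p*)·26.6800)/1.01=56.1485; Δ=(79.5900−26.6800)/(105.1315−71.8848)=1.5914; B=V−Δ·S=-86.8515
Node (3,2) S=131.4144: V=(p*·231.2100+(1−p*)·79.5900)/1.01=164.0045; Δ=(231.2100−79.5900)/(153.7548−105.1315)=3.1183; B=V−Δ·S=-245.7792
Node (3,3) S=192.1936: V=(p*·189.2400+(1−p*)·231.2100)/1.01=205.3358; Δ=(189.2400−231.2100)/(224.8665−153.7548)=-0.5902; B=V−Δ·S=318.7683
Node (2,0) S=76.8000: V=(p*·56.1485+(1−p*)·34.8162)/1.01=46.4591; Δ=(56.1485−34.8162)/(89.8560−61.4400)=0.7507; B=V−Δ·S=-11.1959
Node (2,1) S=112.3200: V=(p*·164.0045+(1−p*)·56.1485)/1.01=116.2021; Δ=(164.0045−56.1485)/(131.4144−89.8560)=2.5953; B=V−Δ·S=-175.3007
Node (2,2) S=164.2680: V=(p*·205.3358+(1−p*)·164.0045)/1.01=185.6068; Δ=(205.3358−164.0045)/(192.1936−131.4144)=0.6800; B=V−Δ·S=73.9006
Node (1,0) S=96.0000: V=(p*·116.2021+(1−p*)·46.4591)/1.01=85.1911; Δ=(116.2021−46.4591)/(112.3200−76.8000)=1.9635; B=V−Δ·S=-103.3034
Node (1,1) S=140.4000: V=(p*·185.6068+(1−p*)·116.2021)/1.01=154.0534; Δ=(185.6068−116.2021)/(164.2680−112.3200)=1.3360; B=V−Δ·S=-33.5269
Node (0,0) S=120.0000: V=(p*·154.0534+(1−p*)·85.1911)/1.01=123.0446; Δ=(154.0534−85.1911)/(140.4000−96.0000)=1.5510; B=V−Δ·S=-63.0698
Each (Δ,B) replicates both successor values, so the strategy is self-financing and V0 is arbitrage-free.

(0,0): Delta=1.5510 Bond=-63.0698
(1,0): Delta=1.9635 Bond=-103.3034
(1,1): Delta=1.3360 Bond=-33.5269
(2,0): Delta=0.7507 Bond=-11.1959
(2,1): Delta=2.5953 Bond=-175.3007
(2,2): Delta=0.6800 Bond=73.9006
(3,0): Delta=-0.8631 Bond=87.8432
(3,1): Delta=1.5914 Bond=-86.8515
(3,2): Delta=3.1183 Bond=-245.7792
(3,3): Delta=-0.5902 Bond=318.7683
V0=123.0446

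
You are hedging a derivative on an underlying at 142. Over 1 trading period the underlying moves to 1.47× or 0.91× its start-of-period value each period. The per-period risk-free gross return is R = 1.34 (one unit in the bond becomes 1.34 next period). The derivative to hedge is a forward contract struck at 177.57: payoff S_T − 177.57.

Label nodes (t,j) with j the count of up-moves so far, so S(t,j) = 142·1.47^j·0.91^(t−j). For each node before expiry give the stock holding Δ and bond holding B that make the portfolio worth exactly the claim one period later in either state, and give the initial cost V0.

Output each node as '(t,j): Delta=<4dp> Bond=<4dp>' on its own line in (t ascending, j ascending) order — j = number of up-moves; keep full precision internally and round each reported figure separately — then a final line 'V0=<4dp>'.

(0,0): Delta=1.0000 Bond=-132.5149
V0=9.4851

Since d<R<u, set p* = (R−d)/(u−d) = 0.7679; price each node as the discounted p*-expectation of its children.
Terminal payoffs: V(1,0)=-48.3500, V(1,1)=31.1700
  t=0,j=0: stock 142.0000 → up 208.7400 (V=31.1700), down 129.2200 (V=-48.3500). Price 9.4851; hedge Δ=1.0000, bond B=-132.5149.
Check: Δ(0,0)·S0 + B(0,0) = 9.4851 = V0.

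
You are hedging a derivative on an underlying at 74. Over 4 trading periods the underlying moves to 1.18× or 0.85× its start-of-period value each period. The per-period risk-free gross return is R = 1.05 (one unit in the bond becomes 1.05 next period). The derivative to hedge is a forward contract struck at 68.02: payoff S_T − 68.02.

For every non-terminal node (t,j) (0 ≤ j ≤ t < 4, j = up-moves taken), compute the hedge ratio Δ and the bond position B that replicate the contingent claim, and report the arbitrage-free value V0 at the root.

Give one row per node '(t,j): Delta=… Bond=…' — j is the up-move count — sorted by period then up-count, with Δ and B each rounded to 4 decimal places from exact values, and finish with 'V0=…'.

(0,0): Delta=1.0000 Bond=-55.9602
(1,0): Delta=1.0000 Bond=-58.7582
(1,1): Delta=1.0000 Bond=-58.7582
(2,0): Delta=1.0000 Bond=-61.6961
(2,1): Delta=1.0000 Bond=-61.6961
(2,2): Delta=1.0000 Bond=-61.6961
(3,0): Delta=1.0000 Bond=-64.7810
(3,1): Delta=1.0000 Bond=-64.7810
(3,2): Delta=1.0000 Bond=-64.7810
(3,3): Delta=1.0000 Bond=-64.7810
V0=18.0398

Under the risk-neutral measure, an up-move has probability p* = (R−d)/(u−d) = 0.6061 and values discount at R = 1.05.
Terminal values V(4,·): V(4,0)=-29.3915, V(4,1)=-14.3946, V(4,2)=6.4247, V(4,3)=35.3267, V(4,4)=75.4496
Node (3,0) S=45.4452: V=(p*·-14.3946+(1−p*)·-29.3915)/1.05=-19.3357; Δ=(-14.3946−-29.3915)/(53.6254−38.6285)=1.0000; B=V−Δ·S=-64.7810
Node (3,1) S=63.0887: V=(p*·6.4247+(1−p*)·-14.3946)/1.05=-1.6923; Δ=(6.4247−-14.3946)/(74.4447−53.6254)=1.0000; B=V−Δ·S=-64.7810
Node (3,2) S=87.5820: V=(p*·35.3267+(1−p*)·6.4247)/1.05=22.8010; Δ=(35.3267−6.4247)/(103.3467−74.4447)=1.0000; B=V−Δ·S=-64.7810
Node (3,3) S=121.5844: V=(p*·75.4496+(1−p*)·35.3267)/1.05=56.8034; Δ=(75.4496−35.3267)/(143.4696−103.3467)=1.0000; B=V−Δ·S=-64.7810
Node (2,0) S=53.4650: V=(p*·-1.6923+(1−p*)·-19.3357)/1.05=-8.2311; Δ=(-1.6923−-19.3357)/(63.0887−45.4452)=1.0000; B=V−Δ·S=-61.6961
Node (2,1) S=74.2220: V=(p*·22.8010+(1−p*)·-1.6923)/1.05=12.5259; Δ=(22.8010−-1.6923)/(87.5820−63.0887)=1.0000; B=V−Δ·S=-61.6961
Node (2,2) S=103.0376: V=(p*·56.8034+(1−p*)·22.8010)/1.05=41.3415; Δ=(56.8034−22.8010)/(121.5844−87.5820)=1.0000; B=V−Δ·S=-61.6961
Node (1,0) S=62.9000: V=(p*·12.5259+(1−p*)·-8.2311)/1.05=4.1418; Δ=(12.5259−-8.2311)/(74.2220−53.4650)=1.0000; B=V−Δ·S=-58.7582
Node (1,1) S=87.3200: V=(p*·41.3415+(1−p*)·12.5259)/1.05=28.5618; Δ=(41.3415−12.5259)/(103.0376−74.2220)=1.0000; B=V−Δ·S=-58.7582
Node (0,0) S=74.0000: V=(p*·28.5618+(1−p*)·4.1418)/1.05=18.0398; Δ=(28.5618−4.1418)/(87.3200−62.9000)=1.0000; B=V−Δ·S=-55.9602
The time-0 hedge costs 18.0398, which is the no-arbitrage price.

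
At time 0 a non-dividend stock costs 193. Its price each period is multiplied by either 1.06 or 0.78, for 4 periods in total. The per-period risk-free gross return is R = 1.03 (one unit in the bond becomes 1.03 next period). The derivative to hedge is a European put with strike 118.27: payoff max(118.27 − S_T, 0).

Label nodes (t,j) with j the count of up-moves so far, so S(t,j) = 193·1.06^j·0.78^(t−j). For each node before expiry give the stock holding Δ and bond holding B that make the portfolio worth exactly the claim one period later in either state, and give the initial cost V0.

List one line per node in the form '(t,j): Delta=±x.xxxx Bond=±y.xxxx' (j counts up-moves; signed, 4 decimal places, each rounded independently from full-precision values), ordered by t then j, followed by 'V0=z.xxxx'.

Under the risk-neutral measure, an up-move has probability p* = (R−d)/(u−d) = 0.8929 and values discount at R = 1.03.
At expiry t=4: V(4,0)=46.8309, V(4,1)=21.1862, V(4,2)=0.0000, V(4,3)=0.0000, V(4,4)=0.0000
Node (3,0) S=91.5885: V=(p*·21.1862+(1−p*)·46.8309)/1.03=23.2367; Δ=(21.1862−46.8309)/(97.0838−71.4391)=-1.0000; B=V−Δ·S=114.8252
Node (3,1) S=124.4665: V=(p*·0.0000+(1−p*)·21.1862)/1.03=2.2038; Δ=(0.0000−21.1862)/(131.9345−97.0838)=-0.6079; B=V−Δ·S=77.8687
Node (3,2) S=169.1467: V=(p*·0.0000+(1−p*)·0.0000)/1.03=0.0000; Δ=(0.0000−0.0000)/(179.2955−131.9345)=0.0000; B=V−Δ·S=0.0000
Node (3,3) S=229.8661: V=(p*·0.0000+(1−p*)·0.0000)/1.03=0.0000; Δ=(0.0000−0.0000)/(243.6581−179.2955)=0.0000; B=V−Δ·S=0.0000
Node (2,0) S=117.4212: V=(p*·2.2038+(1−p*)·23.2367)/1.03=4.3275; Δ=(2.2038−23.2367)/(124.4665−91.5885)=-0.6397; B=V−Δ·S=79.4449
Node (2,1) S=159.5724: V=(p*·0.0000+(1−p*)·2.2038)/1.03=0.2292; Δ=(0.0000−2.2038)/(169.1467−124.4665)=-0.0493; B=V−Δ·S=8.1001
Node (2,2) S=216.8548: V=(p*·0.0000+(1−p*)·0.0000)/1.03=0.0000; Δ=(0.0000−0.0000)/(229.8661−169.1467)=0.0000; B=V−Δ·S=0.0000
Node (1,0) S=150.5400: V=(p*·0.2292+(1−p*)·4.3275)/1.03=0.6489; Δ=(0.2292−4.3275)/(159.5724−117.4212)=-0.0972; B=V−Δ·S=15.2856
Node (1,1) S=204.5800: V=(p*·0.0000+(1−p*)·0.2292)/1.03=0.0238; Δ=(0.0000−0.2292)/(216.8548−159.5724)=-0.0040; B=V−Δ·S=0.8426
Node (0,0) S=193.0000: V=(p*·0.0238+(1−p*)·0.6489)/1.03=0.0882; Δ=(0.0238−0.6489)/(204.5800−150.5400)=-0.0116; B=V−Δ·S=2.3204
The time-0 hedge costs 0.0882, which is the no-arbitrage price.

(0,0): Delta=-0.0116 Bond=2.3204
(1,0): Delta=-0.0972 Bond=15.2856
(1,1): Delta=-0.0040 Bond=0.8426
(2,0): Delta=-0.6397 Bond=79.4449
(2,1): Delta=-0.0493 Bond=8.1001
(2,2): Delta=0.0000 Bond=0.0000
(3,0): Delta=-1.0000 Bond=114.8252
(3,1): Delta=-0.6079 Bond=77.8687
(3,2): Delta=0.0000 Bond=0.0000
(3,3): Delta=0.0000 Bond=0.0000
V0=0.0882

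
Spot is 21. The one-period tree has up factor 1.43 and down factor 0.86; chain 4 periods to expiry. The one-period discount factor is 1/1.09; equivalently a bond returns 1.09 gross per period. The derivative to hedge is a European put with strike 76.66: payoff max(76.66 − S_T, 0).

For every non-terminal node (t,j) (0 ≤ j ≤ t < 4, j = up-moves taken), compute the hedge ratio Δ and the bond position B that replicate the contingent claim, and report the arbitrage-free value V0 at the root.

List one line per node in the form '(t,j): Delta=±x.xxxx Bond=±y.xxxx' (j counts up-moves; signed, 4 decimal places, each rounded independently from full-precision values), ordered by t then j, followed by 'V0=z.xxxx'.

(0,0): Delta=-0.9527 Bond=53.5246
(1,0): Delta=-1.0000 Bond=59.1956
(1,1): Delta=-0.9107 Bond=57.0798
(2,0): Delta=-1.0000 Bond=64.5232
(2,1): Delta=-1.0000 Bond=64.5232
(2,2): Delta=-0.8313 Bond=58.8077
(3,0): Delta=-1.0000 Bond=70.3303
(3,1): Delta=-1.0000 Bond=70.3303
(3,2): Delta=-1.0000 Bond=70.3303
(3,3): Delta=-0.6813 Bond=54.8911
V0=33.5174

Under the risk-neutral measure, an up-move has probability p* = (R−d)/(u−d) = 0.4035 and values discount at R = 1.09.
Terminal values V(4,·): V(4,0)=65.1728, V(4,1)=57.5592, V(4,2)=44.8994, V(4,3)=23.8488, V(4,4)=0.0000
Node (3,0) S=13.3572: V=(p*·57.5592+(1−p*)·65.1728)/1.09=56.9731; Δ=(57.5592−65.1728)/(19.1008−11.4872)=-1.0000; B=V−Δ·S=70.3303
Node (3,1) S=22.2102: V=(p*·44.8994+(1−p*)·57.5592)/1.09=48.1201; Δ=(44.8994−57.5592)/(31.7606−19.1008)=-1.0000; B=V−Δ·S=70.3303
Node (3,2) S=36.9309: V=(p*·23.8488+(1−p*)·44.8994)/1.09=33.3994; Δ=(23.8488−44.8994)/(52.8112−31.7606)=-1.0000; B=V−Δ·S=70.3303
Node (3,3) S=61.4083: V=(p*·0.0000+(1−p*)·23.8488)/1.09=13.0510; Δ=(0.0000−23.8488)/(87.8139−52.8112)=-0.6813; B=V−Δ·S=54.8911
Node (2,0) S=15.5316: V=(p*·48.1201+(1−p*)·56.9731)/1.09=48.9916; Δ=(48.1201−56.9731)/(22.2102−13.3572)=-1.0000; B=V−Δ·S=64.5232
Node (2,1) S=25.8258: V=(p*·33.3994+(1−p*)·48.1201)/1.09=38.6974; Δ=(33.3994−48.1201)/(36.9309−22.2102)=-1.0000; B=V−Δ·S=64.5232
Node (2,2) S=42.9429: V=(p*·13.0510+(1−p*)·33.3994)/1.09=23.1088; Δ=(13.0510−33.3994)/(61.4083−36.9309)=-0.8313; B=V−Δ·S=58.8077
Node (1,0) S=18.0600: V=(p*·38.6974+(1−p*)·48.9916)/1.09=41.1356; Δ=(38.6974−48.9916)/(25.8258−15.5316)=-1.0000; B=V−Δ·S=59.1956
Node (1,1) S=30.0300: V=(p*·23.1088+(1−p*)·38.6974)/1.09=29.7314; Δ=(23.1088−38.6974)/(42.9429−25.8258)=-0.9107; B=V−Δ·S=57.0798
Node (0,0) S=21.0000: V=(p*·29.7314+(1−p*)·41.1356)/1.09=33.5174; Δ=(29.7314−41.1356)/(30.0300−18.0600)=-0.9527; B=V−Δ·S=53.5246
The time-0 hedge costs 33.5174, which is the no-arbitrage price.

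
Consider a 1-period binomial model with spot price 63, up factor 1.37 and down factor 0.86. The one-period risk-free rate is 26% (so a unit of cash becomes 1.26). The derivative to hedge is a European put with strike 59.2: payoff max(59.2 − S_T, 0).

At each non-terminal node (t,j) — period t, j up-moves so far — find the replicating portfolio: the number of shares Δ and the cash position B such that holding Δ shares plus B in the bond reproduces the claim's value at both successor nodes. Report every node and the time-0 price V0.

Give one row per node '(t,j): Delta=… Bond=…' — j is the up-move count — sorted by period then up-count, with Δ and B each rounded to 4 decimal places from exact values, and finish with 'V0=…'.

No-arbitrage ⇒ martingale measure with p* = (R−d)/(u−d) = 0.7843.
Terminal values V(1,·): V(1,0)=5.0200, V(1,1)=0.0000
Node (0,0) S=63.0000: V=(p*·0.0000+(1−p*)·5.0200)/1.26=0.8593; Δ=(0.0000−5.0200)/(86.3100−54.1800)=-0.1562; B=V−Δ·S=10.7025
The time-0 hedge costs 0.8593, which is the no-arbitrage price.

(0,0): Delta=-0.1562 Bond=10.7025
V0=0.8593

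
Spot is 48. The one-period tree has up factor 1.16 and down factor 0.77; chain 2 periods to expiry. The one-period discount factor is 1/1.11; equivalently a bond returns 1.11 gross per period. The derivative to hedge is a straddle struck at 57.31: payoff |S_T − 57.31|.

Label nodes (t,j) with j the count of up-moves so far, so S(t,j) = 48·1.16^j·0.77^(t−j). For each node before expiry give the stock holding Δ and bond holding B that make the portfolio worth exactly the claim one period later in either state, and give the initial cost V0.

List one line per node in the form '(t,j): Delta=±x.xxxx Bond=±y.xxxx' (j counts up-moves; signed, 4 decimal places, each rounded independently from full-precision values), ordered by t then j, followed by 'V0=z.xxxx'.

(0,0): Delta=-0.3892 Bond=26.1772
(1,0): Delta=-1.0000 Bond=51.6306
(1,1): Delta=-0.3296 Bond=25.7370
V0=7.4940

Since d<R<u, set p* = (R−d)/(u−d) = 0.8718; price each node as the discounted p*-expectation of its children.
At expiry t=2: V(2,0)=28.8508, V(2,1)=14.4364, V(2,2)=7.2788
  t=1,j=0: stock 36.9600 → up 42.8736 (V=14.4364), down 28.4592 (V=28.8508). Price 14.6706; hedge Δ=-1.0000, bond B=51.6306.
  t=1,j=1: stock 55.6800 → up 64.5888 (V=7.2788), down 42.8736 (V=14.4364). Price 7.3842; hedge Δ=-0.3296, bond B=25.7370.
  t=0,j=0: stock 48.0000 → up 55.6800 (V=7.3842), down 36.9600 (V=14.6706). Price 7.4940; hedge Δ=-0.3892, bond B=26.1772.
Check: Δ(0,0)·S0 + B(0,0) = 7.4940 = V0.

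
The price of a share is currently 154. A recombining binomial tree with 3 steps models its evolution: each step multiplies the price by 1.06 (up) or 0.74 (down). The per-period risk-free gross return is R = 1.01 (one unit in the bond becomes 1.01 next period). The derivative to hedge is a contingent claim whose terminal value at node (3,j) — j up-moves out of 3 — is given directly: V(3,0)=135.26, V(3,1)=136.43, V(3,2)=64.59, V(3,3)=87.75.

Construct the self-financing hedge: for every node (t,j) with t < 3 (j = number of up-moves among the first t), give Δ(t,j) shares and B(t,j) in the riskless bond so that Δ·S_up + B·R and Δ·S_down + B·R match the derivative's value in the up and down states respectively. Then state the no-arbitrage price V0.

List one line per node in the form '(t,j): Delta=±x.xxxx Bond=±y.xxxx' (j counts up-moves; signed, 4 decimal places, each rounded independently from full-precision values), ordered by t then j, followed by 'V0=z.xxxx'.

No-arbitrage ⇒ martingale measure with p* = (R−d)/(u−d) = 0.8437.
Terminal values V(3,·): V(3,0)=135.2600, V(3,1)=136.4300, V(3,2)=64.5900, V(3,3)=87.7500
  t=2,j=0: stock 84.3304 → up 89.3902 (V=136.4300), down 62.4045 (V=135.2600). Price 134.8982; hedge Δ=0.0434, bond B=131.2420.
  t=2,j=1: stock 120.7976 → up 128.0455 (V=64.5900), down 89.3902 (V=136.4300). Price 75.0644; hedge Δ=-1.8585, bond B=299.5644.
  t=2,j=2: stock 173.0344 → up 183.4165 (V=87.7500), down 128.0455 (V=64.5900). Price 83.2983; hedge Δ=0.4183, bond B=10.9233.
  t=1,j=0: stock 113.9600 → up 120.7976 (V=75.0644), down 84.3304 (V=134.8982). Price 83.5776; hedge Δ=-1.6408, bond B=270.5584.
  t=1,j=1: stock 163.2400 → up 173.0344 (V=83.2983), down 120.7976 (V=75.0644). Price 81.1997; hedge Δ=0.1576, bond B=55.4688.
  t=0,j=0: stock 154.0000 → up 163.2400 (V=81.1997), down 113.9600 (V=83.5776). Price 80.7636; hedge Δ=-0.0483, bond B=88.1946.
The time-0 hedge costs 80.7636, which is the no-arbitrage price.

(0,0): Delta=-0.0483 Bond=88.1946
(1,0): Delta=-1.6408 Bond=270.5584
(1,1): Delta=0.1576 Bond=55.4688
(2,0): Delta=0.0434 Bond=131.2420
(2,1): Delta=-1.8585 Bond=299.5644
(2,2): Delta=0.4183 Bond=10.9233
V0=80.7636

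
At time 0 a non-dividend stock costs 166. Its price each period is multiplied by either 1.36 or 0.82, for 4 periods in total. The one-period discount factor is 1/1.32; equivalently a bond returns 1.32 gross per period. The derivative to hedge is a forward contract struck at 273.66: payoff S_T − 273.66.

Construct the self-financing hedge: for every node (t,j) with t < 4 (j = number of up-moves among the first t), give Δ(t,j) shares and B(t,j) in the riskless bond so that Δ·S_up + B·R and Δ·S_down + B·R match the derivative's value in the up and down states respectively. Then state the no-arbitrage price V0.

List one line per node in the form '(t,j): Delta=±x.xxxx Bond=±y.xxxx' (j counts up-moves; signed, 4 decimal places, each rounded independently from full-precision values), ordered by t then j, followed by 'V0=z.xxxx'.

Since d<R<u, set p* = (R−d)/(u−d) = 0.9259; price each node as the discounted p*-expectation of its children.
Terminal payoffs: V(4,0)=-198.6078, V(4,1)=-149.1832, V(4,2)=-67.2106, V(4,3)=68.7439, V(4,4)=294.2293
(3,0): S=91.5271. Δ = (V_up−V_dn)/(S_up−S_dn) = (-149.1832−-198.6078)/(124.4768−75.0522) = 1.0000. V = [p*·-149.1832 + (1−p*)·-198.6078]/1.32 = -115.7911. B = V − Δ·S = -207.3182.
(3,1): S=151.8010. Δ = (V_up−V_dn)/(S_up−S_dn) = (-67.2106−-149.1832)/(206.4494−124.4768) = 1.0000. V = [p*·-67.2106 + (1−p*)·-149.1832]/1.32 = -55.5172. B = V − Δ·S = -207.3182.
(3,2): S=251.7676. Δ = (V_up−V_dn)/(S_up−S_dn) = (68.7439−-67.2106)/(342.4039−206.4494) = 1.0000. V = [p*·68.7439 + (1−p*)·-67.2106]/1.32 = 44.4494. B = V − Δ·S = -207.3182.
(3,3): S=417.5657. Δ = (V_up−V_dn)/(S_up−S_dn) = (294.2293−68.7439)/(567.8893−342.4039) = 1.0000. V = [p*·294.2293 + (1−p*)·68.7439]/1.32 = 210.2475. B = V − Δ·S = -207.3182.
(2,0): S=111.6184. Δ = (V_up−V_dn)/(S_up−S_dn) = (-55.5172−-115.7911)/(151.8010−91.5271) = 1.0000. V = [p*·-55.5172 + (1−p*)·-115.7911]/1.32 = -45.4408. B = V − Δ·S = -157.0592.
(2,1): S=185.1232. Δ = (V_up−V_dn)/(S_up−S_dn) = (44.4494−-55.5172)/(251.7676−151.8010) = 1.0000. V = [p*·44.4494 + (1−p*)·-55.5172]/1.32 = 28.0640. B = V − Δ·S = -157.0592.
(2,2): S=307.0336. Δ = (V_up−V_dn)/(S_up−S_dn) = (210.2475−44.4494)/(417.5657−251.7676) = 1.0000. V = [p*·210.2475 + (1−p*)·44.4494]/1.32 = 149.9744. B = V − Δ·S = -157.0592.
(1,0): S=136.1200. Δ = (V_up−V_dn)/(S_up−S_dn) = (28.0640−-45.4408)/(185.1232−111.6184) = 1.0000. V = [p*·28.0640 + (1−p*)·-45.4408]/1.32 = 17.1357. B = V − Δ·S = -118.9843.
(1,1): S=225.7600. Δ = (V_up−V_dn)/(S_up−S_dn) = (149.9744−28.0640)/(307.0336−185.1232) = 1.0000. V = [p*·149.9744 + (1−p*)·28.0640]/1.32 = 106.7757. B = V − Δ·S = -118.9843.
(0,0): S=166.0000. Δ = (V_up−V_dn)/(S_up−S_dn) = (106.7757−17.1357)/(225.7600−136.1200) = 1.0000. V = [p*·106.7757 + (1−p*)·17.1357]/1.32 = 75.8604. B = V − Δ·S = -90.1396.
Each (Δ,B) replicates both successor values, so the strategy is self-financing and V0 is arbitrage-free.

(0,0): Delta=1.0000 Bond=-90.1396
(1,0): Delta=1.0000 Bond=-118.9843
(1,1): Delta=1.0000 Bond=-118.9843
(2,0): Delta=1.0000 Bond=-157.0592
(2,1): Delta=1.0000 Bond=-157.0592
(2,2): Delta=1.0000 Bond=-157.0592
(3,0): Delta=1.0000 Bond=-207.3182
(3,1): Delta=1.0000 Bond=-207.3182
(3,2): Delta=1.0000 Bond=-207.3182
(3,3): Delta=1.0000 Bond=-207.3182
V0=75.8604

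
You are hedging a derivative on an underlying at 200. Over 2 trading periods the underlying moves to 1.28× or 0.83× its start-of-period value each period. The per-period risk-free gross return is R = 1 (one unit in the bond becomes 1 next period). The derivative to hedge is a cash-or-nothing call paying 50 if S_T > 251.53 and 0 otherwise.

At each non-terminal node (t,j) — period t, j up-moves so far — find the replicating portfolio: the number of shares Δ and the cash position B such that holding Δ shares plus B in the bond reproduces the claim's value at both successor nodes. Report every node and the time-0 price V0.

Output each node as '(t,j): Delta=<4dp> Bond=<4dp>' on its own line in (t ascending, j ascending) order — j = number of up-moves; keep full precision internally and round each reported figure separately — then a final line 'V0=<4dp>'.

(0,0): Delta=0.2099 Bond=-34.8395
(1,0): Delta=0.0000 Bond=0.0000
(1,1): Delta=0.4340 Bond=-92.2222
V0=7.1358

Risk-neutral probability p* = (R−d)/(u−d) = (1−0.83)/(1.28−0.83) = 0.3778.
Terminal values V(2,·): V(2,0)=0.0000, V(2,1)=0.0000, V(2,2)=50.0000
(1,0): S=166.0000. Δ = (V_up−V_dn)/(S_up−S_dn) = (0.0000−0.0000)/(212.4800−137.7800) = 0.0000. V = [p*·0.0000 + (1−p*)·0.0000]/1 = 0.0000. B = V − Δ·S = 0.0000.
(1,1): S=256.0000. Δ = (V_up−V_dn)/(S_up−S_dn) = (50.0000−0.0000)/(327.6800−212.4800) = 0.4340. V = [p*·50.0000 + (1−p*)·0.0000]/1 = 18.8889. B = V − Δ·S = -92.2222.
(0,0): S=200.0000. Δ = (V_up−V_dn)/(S_up−S_dn) = (18.8889−0.0000)/(256.0000−166.0000) = 0.2099. V = [p*·18.8889 + (1−p*)·0.0000]/1 = 7.1358. B = V − Δ·S = -34.8395.
Check: Δ(0,0)·S0 + B(0,0) = 7.1358 = V0.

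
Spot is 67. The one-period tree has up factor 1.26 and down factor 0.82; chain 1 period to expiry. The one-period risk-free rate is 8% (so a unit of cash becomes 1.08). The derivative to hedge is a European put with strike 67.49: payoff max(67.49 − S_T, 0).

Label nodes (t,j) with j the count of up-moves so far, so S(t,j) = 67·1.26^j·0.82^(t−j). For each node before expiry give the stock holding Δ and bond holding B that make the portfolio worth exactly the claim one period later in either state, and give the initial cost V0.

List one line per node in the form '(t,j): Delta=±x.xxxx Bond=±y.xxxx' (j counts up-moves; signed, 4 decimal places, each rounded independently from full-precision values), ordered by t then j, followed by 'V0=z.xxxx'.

No-arbitrage ⇒ martingale measure with p* = (R−d)/(u−d) = 0.5909.
Payoff layer (t=1): V(1,0)=12.5500, V(1,1)=0.0000
Node (0,0) S=67.0000: V=(p*·0.0000+(1−p*)·12.5500)/1.08=4.7538; Δ=(0.0000−12.5500)/(84.4200−54.9400)=-0.4257; B=V−Δ·S=33.2765
Root portfolio cost Δ·67+B reproduces V0=4.7538.

(0,0): Delta=-0.4257 Bond=33.2765
V0=4.7538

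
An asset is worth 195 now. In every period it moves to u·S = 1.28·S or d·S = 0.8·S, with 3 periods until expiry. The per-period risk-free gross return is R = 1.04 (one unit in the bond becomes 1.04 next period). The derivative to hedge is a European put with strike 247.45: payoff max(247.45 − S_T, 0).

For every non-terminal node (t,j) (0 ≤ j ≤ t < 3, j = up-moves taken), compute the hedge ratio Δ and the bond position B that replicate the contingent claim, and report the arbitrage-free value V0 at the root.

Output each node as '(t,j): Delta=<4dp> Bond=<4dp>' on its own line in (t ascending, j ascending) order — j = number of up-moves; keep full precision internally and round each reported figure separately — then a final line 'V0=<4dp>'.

(0,0): Delta=-0.5811 Bond=158.9560
(1,0): Delta=-0.9477 Bond=222.5096
(1,1): Delta=-0.3519 Bond=108.1188
(2,0): Delta=-1.0000 Bond=237.9327
(2,1): Delta=-0.9151 Bond=224.8872
(2,2): Delta=0.0000 Bond=0.0000
V0=45.6420

Since d<R<u, set p* = (R−d)/(u−d) = 0.5000; price each node as the discounted p*-expectation of its children.
Payoff layer (t=3): V(3,0)=147.6100, V(3,1)=87.7060, V(3,2)=0.0000, V(3,3)=0.0000
  t=2,j=0: stock 124.8000 → up 159.7440 (V=87.7060), down 99.8400 (V=147.6100). Price 113.1327; hedge Δ=-1.0000, bond B=237.9327.
  t=2,j=1: stock 199.6800 → up 255.5904 (V=0.0000), down 159.7440 (V=87.7060). Price 42.1663; hedge Δ=-0.9151, bond B=224.8872.
  t=2,j=2: stock 319.4880 → up 408.9446 (V=0.0000), down 255.5904 (V=0.0000). Price 0.0000; hedge Δ=0.0000, bond B=0.0000.
  t=1,j=0: stock 156.0000 → up 199.6800 (V=42.1663), down 124.8000 (V=113.1327). Price 74.6630; hedge Δ=-0.9477, bond B=222.5096.
  t=1,j=1: stock 249.6000 → up 319.4880 (V=0.0000), down 199.6800 (V=42.1663). Price 20.2723; hedge Δ=-0.3519, bond B=108.1188.
  t=0,j=0: stock 195.0000 → up 249.6000 (V=20.2723), down 156.0000 (V=74.6630). Price 45.6420; hedge Δ=-0.5811, bond B=158.9560.
The time-0 hedge costs 45.6420, which is the no-arbitrage price.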